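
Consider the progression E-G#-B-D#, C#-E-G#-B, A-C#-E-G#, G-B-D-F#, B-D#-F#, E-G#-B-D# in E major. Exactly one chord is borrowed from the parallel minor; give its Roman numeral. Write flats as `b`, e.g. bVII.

In E major the diatonic chords are E, F#m, G#m, A, B, C#m, D#dim. Of the given chords, E–G#–B–D# = Emaj7, C#–E–G#–B = C#m7, A–C#–E–G# = Amaj7 and B–D#–F# = B are diatonic. G–B–D–F# is not: scale degree 3 in E major carries G#m (iii). In E minor the chord on that degree is Gmaj7, so here it functions as bIIImaj7, borrowed from the parallel minor.

bIIImaj7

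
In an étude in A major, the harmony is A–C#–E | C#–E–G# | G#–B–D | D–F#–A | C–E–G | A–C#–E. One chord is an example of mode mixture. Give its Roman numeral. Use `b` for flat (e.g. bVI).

The diatonic triads in A major are A, Bm, C#m, D, E, F#m, G#dim. A–C#–E = A, C#–E–G# = C#m, G#–B–D = G#dim and D–F#–A = D all belong to that set. C–E–G is not: scale degree 3 in A major carries C#m (iii). In A minor the chord on that degree is C, so here it functions as bIII, borrowed from the parallel minor.

bIII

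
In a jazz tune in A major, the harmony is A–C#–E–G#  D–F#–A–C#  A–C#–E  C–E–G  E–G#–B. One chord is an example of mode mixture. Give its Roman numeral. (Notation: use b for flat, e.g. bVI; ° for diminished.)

In A major the diatonic chords are A, Bm, C#m, D, E, F#m, G#dim. A–C#–E–G# = Amaj7, D–F#–A–C# = Dmaj7, A–C#–E = A and E–G#–B = E all belong to that set. C–E–G doesn't fit — on degree 3 A major would have C#m (iii). C is the degree-3 chord of A minor, so it is the borrowed bIII.

bIII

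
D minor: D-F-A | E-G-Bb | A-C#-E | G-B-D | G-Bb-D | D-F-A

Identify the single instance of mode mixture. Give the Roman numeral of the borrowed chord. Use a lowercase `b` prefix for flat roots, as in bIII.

IV

The diatonic triads in D minor (with V from harmonic minor) are Dm, Edim, F, Gm, A, Bb, C. D–F–A = Dm, E–G–Bb = Edim, A–C#–E = A and G–Bb–D = Gm are all diatonic. But G–B–D is foreign: the diatonic iv on degree 4 is Gm, whereas G comes from D major. It is labeled IV.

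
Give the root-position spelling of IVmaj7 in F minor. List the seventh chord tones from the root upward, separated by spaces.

The root, Bb, is scale degree 4 — the same note in F minor and F major; only the chord quality changes. In F major the chord on Bb is Bb–D–F–A.

Bb D F A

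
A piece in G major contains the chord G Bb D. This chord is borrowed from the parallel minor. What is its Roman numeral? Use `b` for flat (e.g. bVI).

i

G is scale degree 1 in G major. G–Bb–D is a minor chord — the form found in G minor, not the diatonic I (G). Borrowed into G major it is written i.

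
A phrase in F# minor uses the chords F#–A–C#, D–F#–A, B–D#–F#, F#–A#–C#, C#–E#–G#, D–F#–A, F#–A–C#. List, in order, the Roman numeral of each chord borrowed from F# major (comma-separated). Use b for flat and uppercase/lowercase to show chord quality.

IV, I

In F# minor (with V from harmonic minor) the diatonic chords are F#m, G#dim, A, Bm, C#, D, E. Of the given chords, F#–A–C# = F#m, D–F#–A = D and C#–E#–G# = C# are diatonic. But B–D#–F# is foreign: the diatonic iv on degree 4 is Bm, whereas B comes from F# major. It is labeled IV. F#–A#–C# doesn't fit — on degree 1 F# minor would have F#m (i). F# is the degree-1 chord of F# major, so it is the borrowed I.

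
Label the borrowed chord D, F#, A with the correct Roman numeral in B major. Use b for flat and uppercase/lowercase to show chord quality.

D is the lowered form of scale degree 3 in B major (the diatonic degree 3 is D#). Diatonically B major has D#m (iii) on that degree; D–F#–A is instead the major chord native to B minor, so it takes the label bIII.

bIII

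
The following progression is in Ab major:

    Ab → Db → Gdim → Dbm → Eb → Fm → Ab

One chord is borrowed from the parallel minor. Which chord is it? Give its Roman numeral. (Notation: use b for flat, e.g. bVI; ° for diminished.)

iv

Ab major has the diatonic set Ab, Bbm, Cm, Db, Eb, Fm, Gdim. Of the given chords, Ab, Db, Gdim, Eb and Fm are diatonic. Dbm (Db–Fb–Ab) is not: scale degree 4 in Ab major carries Db (IV). In Ab minor the chord on that degree is Dbm, so here it functions as iv, borrowed from the parallel minor.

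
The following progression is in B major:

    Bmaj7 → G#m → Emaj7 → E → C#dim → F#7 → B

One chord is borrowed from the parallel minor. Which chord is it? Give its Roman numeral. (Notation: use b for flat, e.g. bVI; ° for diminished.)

In B major the diatonic chords are B, C#m, D#m, E, F#, G#m, A#dim. Bmaj7, G#m, Emaj7, E, F#7 and B are all diatonic. C#dim (C#–E–G) is not: scale degree 2 in B major carries C#m (ii). In B minor the chord on that degree is C#dim, so here it functions as ii°, borrowed from the parallel minor.

ii°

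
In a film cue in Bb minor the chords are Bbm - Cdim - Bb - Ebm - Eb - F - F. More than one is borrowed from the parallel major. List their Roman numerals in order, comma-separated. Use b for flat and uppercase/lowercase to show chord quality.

I, IV

The diatonic triads in Bb minor (with V from harmonic minor) are Bbm, Cdim, Db, Ebm, F, Gb, Ab. Of the given chords, Bbm, Cdim, Ebm and F are diatonic. Bb (Bb–D–F) is not: scale degree 1 in Bb minor carries Bbm (i). In Bb major the chord on that degree is Bb, so here it functions as I, borrowed from the parallel major. Eb (Eb–G–Bb) is not: scale degree 4 in Bb minor carries Ebm (iv). In Bb major the chord on that degree is Eb, so here it functions as IV, borrowed from the parallel major.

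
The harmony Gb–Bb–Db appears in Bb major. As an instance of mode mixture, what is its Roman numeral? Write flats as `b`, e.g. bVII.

bVI

The root Gb is the lowered 6th scale degree — diatonically Bb major has G there. The diatonic chord on degree 6 would be Gm (vi), but Gb–Bb–Db is the major chord from Bb minor. As a borrowed chord it is labeled bVI.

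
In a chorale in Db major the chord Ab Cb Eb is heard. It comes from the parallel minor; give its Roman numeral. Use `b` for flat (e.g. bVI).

Ab is scale degree 5 in Db major. Diatonically Db major has Ab (V) on that degree; Ab–Cb–Eb is instead the minor chord native to Db minor, so it takes the label v.

v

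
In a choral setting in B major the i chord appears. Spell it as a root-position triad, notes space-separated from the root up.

B D F#

i is built on scale degree 1, which is B in both B major and its parallel. Building the minor chord from the parallel minor on B: B–D–F#.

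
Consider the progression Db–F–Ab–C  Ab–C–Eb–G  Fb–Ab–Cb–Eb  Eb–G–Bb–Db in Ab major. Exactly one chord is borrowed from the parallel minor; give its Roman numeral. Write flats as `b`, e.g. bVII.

Ab major has the diatonic set Ab, Bbm, Cm, Db, Eb, Fm, Gdim. Db–F–Ab–C = Dbmaj7, Ab–C–Eb–G = Abmaj7 and Eb–G–Bb–Db = Eb7 are all diatonic. But Fb–Ab–Cb–Eb is foreign: the diatonic vi on degree 6 is Fm, whereas Fbmaj7 comes from Ab minor. It is labeled bVImaj7.

bVImaj7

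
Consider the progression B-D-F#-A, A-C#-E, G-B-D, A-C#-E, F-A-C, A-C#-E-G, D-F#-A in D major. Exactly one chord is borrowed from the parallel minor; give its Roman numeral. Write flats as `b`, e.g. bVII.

bIII

In D major the diatonic chords are D, Em, F#m, G, A, Bm, C#dim. Of the given chords, B–D–F#–A = Bm7, A–C#–E = A, G–B–D = G, A–C#–E–G = A7 and D–F#–A = D are diatonic. But F–A–C is foreign: the diatonic iii on degree 3 is F#m, whereas F comes from D minor. It is labeled bIII.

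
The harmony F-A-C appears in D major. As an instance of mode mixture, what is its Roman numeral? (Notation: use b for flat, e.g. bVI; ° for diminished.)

bIII

F is the lowered form of scale degree 3 in D major (the diatonic degree 3 is F#). F–A–C is a major chord — the form found in D minor, not the diatonic iii (F#m). Borrowed into D major it is written bIII.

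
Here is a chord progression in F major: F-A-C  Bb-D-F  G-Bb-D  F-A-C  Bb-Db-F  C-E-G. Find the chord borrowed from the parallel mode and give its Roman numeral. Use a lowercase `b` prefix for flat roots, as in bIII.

F major has the diatonic set F, Gm, Am, Bb, C, Dm, Edim. F–A–C = F, Bb–D–F = Bb, G–Bb–D = Gm and C–E–G = C are all diatonic. Bb–Db–F doesn't fit — on degree 4 F major would have Bb (IV). Bbm is the degree-4 chord of F minor, so it is the borrowed iv.

iv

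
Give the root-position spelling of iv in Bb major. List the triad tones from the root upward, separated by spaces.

Eb Gb Bb

iv is built on scale degree 4, which is Eb in both Bb major and its parallel. Building the minor chord from the parallel minor on Eb: Eb–Gb–Bb.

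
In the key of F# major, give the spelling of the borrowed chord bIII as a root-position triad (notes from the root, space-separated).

A C# E

Scale degree 3 in F# major is A#. bIII uses the lowered form, A, taken from F# minor. Stacking thirds in F# minor on A gives A–C#–E.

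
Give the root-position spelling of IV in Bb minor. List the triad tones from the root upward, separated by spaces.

The root, Eb, is scale degree 4 — the same note in Bb minor and Bb major; only the chord quality changes. In Bb major the chord on Eb is Eb–G–Bb.

Eb G Bb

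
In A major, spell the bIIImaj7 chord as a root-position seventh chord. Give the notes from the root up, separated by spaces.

Scale degree 3 in A major is C#. bIIImaj7 uses the lowered form, C, taken from A minor. Building the major-seventh chord from the parallel minor on C: C–E–G–B.

C E G B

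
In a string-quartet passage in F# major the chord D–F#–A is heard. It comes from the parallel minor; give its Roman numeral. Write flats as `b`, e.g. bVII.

bVI

In F# major scale degree 6 is D#; D is its lowered form, from F# minor. Diatonically F# major has D#m (vi) on that degree; D–F#–A is instead the major chord native to F# minor, so it takes the label bVI.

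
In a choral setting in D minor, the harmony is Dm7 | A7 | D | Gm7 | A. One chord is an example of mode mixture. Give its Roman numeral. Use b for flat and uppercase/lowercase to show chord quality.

I

In D minor (with V from harmonic minor) the diatonic chords are Dm, Edim, F, Gm, A, Bb, C. Dm7, A7, Gm7 and A are all diatonic. D (D–F#–A) is not: scale degree 1 in D minor carries Dm (i). In D major the chord on that degree is D, so here it functions as I, borrowed from the parallel major.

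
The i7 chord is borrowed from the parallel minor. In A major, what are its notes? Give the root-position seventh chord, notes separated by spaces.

A C E G

i7 is built on scale degree 1, which is A in both A major and its parallel. In A minor the chord on A is A–C–E–G.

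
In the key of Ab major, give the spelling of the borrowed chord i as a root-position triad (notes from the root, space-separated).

i is built on scale degree 1, which is Ab in both Ab major and its parallel. In Ab minor the chord on Ab is Ab–Cb–Eb.

Ab Cb Eb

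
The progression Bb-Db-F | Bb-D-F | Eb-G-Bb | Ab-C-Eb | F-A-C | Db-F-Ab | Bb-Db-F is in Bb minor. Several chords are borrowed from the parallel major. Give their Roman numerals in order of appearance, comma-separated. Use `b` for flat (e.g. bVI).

The diatonic triads in Bb minor (with V from harmonic minor) are Bbm, Cdim, Db, Ebm, F, Gb, Ab. Of the given chords, Bb–Db–F = Bbm, Ab–C–Eb = Ab, F–A–C = F and Db–F–Ab = Db are diatonic. Bb–D–F is not: scale degree 1 in Bb minor carries Bbm (i). In Bb major the chord on that degree is Bb, so here it functions as I, borrowed from the parallel major. But Eb–G–Bb is foreign: the diatonic iv on degree 4 is Ebm, whereas Eb comes from Bb major. It is labeled IV.

I, IV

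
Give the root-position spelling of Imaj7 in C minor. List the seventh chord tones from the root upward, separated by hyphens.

Imaj7 is built on scale degree 1, which is C in both C minor and its parallel. In C major the chord on C is C–E–G–B.

C-E-G-B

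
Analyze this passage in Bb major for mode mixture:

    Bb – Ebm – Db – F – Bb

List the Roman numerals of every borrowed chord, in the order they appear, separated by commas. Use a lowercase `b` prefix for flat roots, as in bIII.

The diatonic triads in Bb major are Bb, Cm, Dm, Eb, F, Gm, Adim. Bb and F are both diatonic. Ebm (Eb–Gb–Bb) doesn't fit — on degree 4 Bb major would have Eb (IV). Ebm is the degree-4 chord of Bb minor, so it is the borrowed iv. But Db (Db–F–Ab) is foreign: the diatonic iii on degree 3 is Dm, whereas Db comes from Bb minor. It is labeled bIII.

iv, bIII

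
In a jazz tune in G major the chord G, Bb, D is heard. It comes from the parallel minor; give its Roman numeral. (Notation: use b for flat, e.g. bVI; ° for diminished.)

i

The root G is the diatonic 1st degree of G major; the borrowing shows in the chord quality. The diatonic chord on degree 1 would be G (I), but G–Bb–D is the minor chord from G minor. As a borrowed chord it is labeled i.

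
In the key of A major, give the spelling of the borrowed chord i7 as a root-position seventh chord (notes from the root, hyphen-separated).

A-C-E-G

The root, A, is scale degree 1 — the same note in A major and A minor; only the chord quality changes. Building the minor-seventh chord from the parallel minor on A: A–C–E–G.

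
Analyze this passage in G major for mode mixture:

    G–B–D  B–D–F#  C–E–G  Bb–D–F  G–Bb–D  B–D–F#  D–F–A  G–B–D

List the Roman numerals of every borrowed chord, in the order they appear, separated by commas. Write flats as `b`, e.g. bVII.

The diatonic triads in G major are G, Am, Bm, C, D, Em, F#dim. G–B–D = G, B–D–F# = Bm and C–E–G = C all belong to that set. Bb–D–F doesn't fit — on degree 3 G major would have Bm (iii). Bb is the degree-3 chord of G minor, so it is the borrowed bIII. G–Bb–D doesn't fit — on degree 1 G major would have G (I). Gm is the degree-1 chord of G minor, so it is the borrowed i. D–F–A is not: scale degree 5 in G major carries D (V). In G minor the chord on that degree is Dm, so here it functions as v, borrowed from the parallel minor.

bIII, i, v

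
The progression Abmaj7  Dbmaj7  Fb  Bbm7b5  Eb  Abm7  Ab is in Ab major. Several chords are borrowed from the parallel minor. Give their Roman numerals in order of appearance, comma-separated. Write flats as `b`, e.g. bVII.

bVI, iiø7, i7

In Ab major the diatonic chords are Ab, Bbm, Cm, Db, Eb, Fm, Gdim. Of the given chords, Abmaj7, Dbmaj7, Eb and Ab are diatonic. Fb (Fb–Ab–Cb) is not: scale degree 6 in Ab major carries Fm (vi). In Ab minor the chord on that degree is Fb, so here it functions as bVI, borrowed from the parallel minor. But Bbm7b5 (Bb–Db–Fb–Ab) is foreign: the diatonic ii on degree 2 is Bbm, whereas Bbm7b5 comes from Ab minor. It is labeled iiø7. Abm7 (Ab–Cb–Eb–Gb) doesn't fit — on degree 1 Ab major would have Ab (I). Abm7 is the degree-1 chord of Ab minor, so it is the borrowed i7.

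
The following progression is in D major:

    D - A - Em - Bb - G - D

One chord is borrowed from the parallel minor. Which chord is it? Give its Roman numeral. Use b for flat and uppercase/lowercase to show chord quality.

D major has the diatonic set D, Em, F#m, G, A, Bm, C#dim. D, A, Em and G all belong to that set. Bb (Bb–D–F) is not: scale degree 6 in D major carries Bm (vi). In D minor the chord on that degree is Bb, so here it functions as bVI, borrowed from the parallel minor.

bVI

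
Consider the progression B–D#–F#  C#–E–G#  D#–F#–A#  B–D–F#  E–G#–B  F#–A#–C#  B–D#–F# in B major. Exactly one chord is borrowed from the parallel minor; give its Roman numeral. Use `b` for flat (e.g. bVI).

The diatonic triads in B major are B, C#m, D#m, E, F#, G#m, A#dim. B–D#–F# = B, C#–E–G# = C#m, D#–F#–A# = D#m, E–G#–B = E and F#–A#–C# = F# are all diatonic. B–D–F# is not: scale degree 1 in B major carries B (I). In B minor the chord on that degree is Bm, so here it functions as i, borrowed from the parallel minor.

i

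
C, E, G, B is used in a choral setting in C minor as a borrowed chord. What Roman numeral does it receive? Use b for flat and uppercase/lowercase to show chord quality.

C is scale degree 1 in C minor. The diatonic chord on degree 1 would be Cm (i), but C–E–G–B is the major-seventh chord from C major. As a borrowed chord it is labeled Imaj7.

Imaj7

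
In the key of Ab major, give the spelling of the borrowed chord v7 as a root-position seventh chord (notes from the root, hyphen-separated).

The root, Eb, is scale degree 5 — the same note in Ab major and Ab minor; only the chord quality changes. Building the minor-seventh chord from the parallel minor on Eb: Eb–Gb–Bb–Db.

Eb-Gb-Bb-Db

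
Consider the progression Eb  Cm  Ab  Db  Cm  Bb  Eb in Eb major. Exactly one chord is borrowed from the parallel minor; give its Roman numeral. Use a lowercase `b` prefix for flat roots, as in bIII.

In Eb major the diatonic chords are Eb, Fm, Gm, Ab, Bb, Cm, Ddim. Eb, Cm, Ab and Bb are all diatonic. But Db (Db–F–Ab) is foreign: the diatonic vii° on degree 7 is Ddim, whereas Db comes from Eb minor. It is labeled bVII.

bVII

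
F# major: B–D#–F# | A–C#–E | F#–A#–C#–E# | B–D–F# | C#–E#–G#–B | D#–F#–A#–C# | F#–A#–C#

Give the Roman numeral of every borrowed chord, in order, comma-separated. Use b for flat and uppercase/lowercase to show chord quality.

bIII, iv

F# major has the diatonic set F#, G#m, A#m, B, C#, D#m, E#dim. Of the given chords, B–D#–F# = B, F#–A#–C#–E# = F#maj7, C#–E#–G#–B = C#7, D#–F#–A#–C# = D#m7 and F#–A#–C# = F# are diatonic. A–C#–E is not: scale degree 3 in F# major carries A#m (iii). In F# minor the chord on that degree is A, so here it functions as bIII, borrowed from the parallel minor. B–D–F# is not: scale degree 4 in F# major carries B (IV). In F# minor the chord on that degree is Bm, so here it functions as iv, borrowed from the parallel minor.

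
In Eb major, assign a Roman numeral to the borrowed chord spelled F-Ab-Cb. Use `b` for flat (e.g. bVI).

ii°

The root F is the diatonic 2nd degree of Eb major; the borrowing shows in the chord quality. Diatonically Eb major has Fm (ii) on that degree; F–Ab–Cb is instead the diminished chord native to Eb minor, so it takes the label ii°.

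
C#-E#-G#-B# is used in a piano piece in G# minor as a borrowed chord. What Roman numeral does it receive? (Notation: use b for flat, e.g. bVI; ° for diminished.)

IVmaj7

C# is scale degree 4 in G# minor. The diatonic chord on degree 4 would be C#m (iv), but C#–E#–G#–B# is the major-seventh chord from G# major. As a borrowed chord it is labeled IVmaj7.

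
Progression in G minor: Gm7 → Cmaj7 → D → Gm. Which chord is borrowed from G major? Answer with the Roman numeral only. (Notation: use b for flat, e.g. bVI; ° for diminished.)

G minor has the diatonic set Gm, Adim, Bb, Cm, D, Eb, F (with V from harmonic minor). Of the given chords, Gm7, D and Gm are diatonic. Cmaj7 (C–E–G–B) doesn't fit — on degree 4 G minor would have Cm (iv). Cmaj7 is the degree-4 chord of G major, so it is the borrowed IVmaj7.

IVmaj7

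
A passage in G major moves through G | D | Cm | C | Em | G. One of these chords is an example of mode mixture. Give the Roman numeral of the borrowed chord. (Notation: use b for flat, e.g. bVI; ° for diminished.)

In G major the diatonic chords are G, Am, Bm, C, D, Em, F#dim. Of the given chords, G, D, C and Em are diatonic. But Cm (C–Eb–G) is foreign: the diatonic IV on degree 4 is C, whereas Cm comes from G minor. It is labeled iv.

iv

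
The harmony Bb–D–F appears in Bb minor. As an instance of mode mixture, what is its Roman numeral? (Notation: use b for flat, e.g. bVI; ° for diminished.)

I

The root Bb is the diatonic 1st degree of Bb minor; the borrowing shows in the chord quality. Bb–D–F is a major chord — the form found in Bb major, not the diatonic i (Bbm). Borrowed into Bb minor it is written I.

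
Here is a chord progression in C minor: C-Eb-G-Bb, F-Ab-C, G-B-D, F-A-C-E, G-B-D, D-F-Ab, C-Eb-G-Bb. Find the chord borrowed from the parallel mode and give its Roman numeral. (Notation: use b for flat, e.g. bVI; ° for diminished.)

IVmaj7

In C minor (with V from harmonic minor) the diatonic chords are Cm, Ddim, Eb, Fm, G, Ab, Bb. C–Eb–G–Bb = Cm7, F–Ab–C = Fm, G–B–D = G and D–F–Ab = Ddim all belong to that set. F–A–C–E is not: scale degree 4 in C minor carries Fm (iv). In C major the chord on that degree is Fmaj7, so here it functions as IVmaj7, borrowed from the parallel major.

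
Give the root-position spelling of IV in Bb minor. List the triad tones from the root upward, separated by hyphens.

The root, Eb, is scale degree 4 — the same note in Bb minor and Bb major; only the chord quality changes. In Bb major the chord on Eb is Eb–G–Bb.

Eb-G-Bb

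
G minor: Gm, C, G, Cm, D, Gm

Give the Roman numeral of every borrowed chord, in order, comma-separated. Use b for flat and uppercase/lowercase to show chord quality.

IV, I

In G minor (with V from harmonic minor) the diatonic chords are Gm, Adim, Bb, Cm, D, Eb, F. Gm, Cm and D all belong to that set. But C (C–E–G) is foreign: the diatonic iv on degree 4 is Cm, whereas C comes from G major. It is labeled IV. G (G–B–D) is not: scale degree 1 in G minor carries Gm (i). In G major the chord on that degree is G, so here it functions as I, borrowed from the parallel major.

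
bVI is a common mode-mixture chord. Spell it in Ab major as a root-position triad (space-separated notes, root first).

The root of bVI is the lowered 6th degree: F becomes Fb. In Ab minor the chord on Fb is Fb–Ab–Cb.

Fb Ab Cb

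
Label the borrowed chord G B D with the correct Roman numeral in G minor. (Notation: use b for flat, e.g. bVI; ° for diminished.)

I

G is scale degree 1 in G minor. The diatonic chord on degree 1 would be Gm (i), but G–B–D is the major chord from G major. As a borrowed chord it is labeled I.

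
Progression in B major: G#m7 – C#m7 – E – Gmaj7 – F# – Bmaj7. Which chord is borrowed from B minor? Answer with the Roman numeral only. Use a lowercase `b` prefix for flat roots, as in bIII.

In B major the diatonic chords are B, C#m, D#m, E, F#, G#m, A#dim. Of the given chords, G#m7, C#m7, E, F# and Bmaj7 are diatonic. Gmaj7 (G–B–D–F#) is not: scale degree 6 in B major carries G#m (vi). In B minor the chord on that degree is Gmaj7, so here it functions as bVImaj7, borrowed from the parallel minor.

bVImaj7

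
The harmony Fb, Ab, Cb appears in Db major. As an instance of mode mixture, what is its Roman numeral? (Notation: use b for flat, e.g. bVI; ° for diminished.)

bIII

Fb is the lowered form of scale degree 3 in Db major (the diatonic degree 3 is F). Diatonically Db major has Fm (iii) on that degree; Fb–Ab–Cb is instead the major chord native to Db minor, so it takes the label bIII.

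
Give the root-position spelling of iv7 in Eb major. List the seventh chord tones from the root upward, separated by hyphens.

The root, Ab, is scale degree 4 — the same note in Eb major and Eb minor; only the chord quality changes. Building the minor-seventh chord from the parallel minor on Ab: Ab–Cb–Eb–Gb.

Ab-Cb-Eb-Gb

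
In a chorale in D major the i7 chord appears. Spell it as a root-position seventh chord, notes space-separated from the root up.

D F A C

The root, D, is scale degree 1 — the same note in D major and D minor; only the chord quality changes. Stacking thirds in D minor on D gives D–F–A–C.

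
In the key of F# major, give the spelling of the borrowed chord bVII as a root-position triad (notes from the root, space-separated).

bVII is built on the lowered scale degree 7. In F# major degree 7 is E#; lowered it becomes E. Stacking thirds in F# minor on E gives E–G#–B.

E G# B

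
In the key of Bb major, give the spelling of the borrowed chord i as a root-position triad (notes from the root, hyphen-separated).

i is built on scale degree 1, which is Bb in both Bb major and its parallel. Building the minor chord from the parallel minor on Bb: Bb–Db–F.

Bb-Db-F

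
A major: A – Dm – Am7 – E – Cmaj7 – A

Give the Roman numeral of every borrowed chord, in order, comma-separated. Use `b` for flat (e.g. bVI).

In A major the diatonic chords are A, Bm, C#m, D, E, F#m, G#dim. A and E both belong to that set. But Dm (D–F–A) is foreign: the diatonic IV on degree 4 is D, whereas Dm comes from A minor. It is labeled iv. But Am7 (A–C–E–G) is foreign: the diatonic I on degree 1 is A, whereas Am7 comes from A minor. It is labeled i7. Cmaj7 (C–E–G–B) is not: scale degree 3 in A major carries C#m (iii). In A minor the chord on that degree is Cmaj7, so here it functions as bIIImaj7, borrowed from the parallel minor.

iv, i7, bIIImaj7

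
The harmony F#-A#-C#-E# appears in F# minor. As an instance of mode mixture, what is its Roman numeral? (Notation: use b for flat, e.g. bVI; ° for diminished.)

Imaj7

F# is scale degree 1 in F# minor. F#–A#–C#–E# is a major-seventh chord — the form found in F# major, not the diatonic i (F#m). Borrowed into F# minor it is written Imaj7.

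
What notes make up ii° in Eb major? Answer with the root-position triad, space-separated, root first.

F Ab Cb

The root, F, is scale degree 2 — the same note in Eb major and Eb minor; only the chord quality changes. Building the diminished chord from the parallel minor on F: F–Ab–Cb.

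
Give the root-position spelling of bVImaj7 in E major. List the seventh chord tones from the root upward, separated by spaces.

bVImaj7 is built on the lowered scale degree 6. In E major degree 6 is C#; lowered it becomes C. Building the major-seventh chord from the parallel minor on C: C–E–G–B.

C E G B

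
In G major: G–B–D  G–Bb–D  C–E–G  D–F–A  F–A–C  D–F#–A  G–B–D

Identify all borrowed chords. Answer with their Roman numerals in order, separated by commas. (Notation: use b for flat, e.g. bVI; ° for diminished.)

i, v, bVII

The diatonic triads in G major are G, Am, Bm, C, D, Em, F#dim. G–B–D = G, C–E–G = C and D–F#–A = D all belong to that set. But G–Bb–D is foreign: the diatonic I on degree 1 is G, whereas Gm comes from G minor. It is labeled i. D–F–A doesn't fit — on degree 5 G major would have D (V). Dm is the degree-5 chord of G minor, so it is the borrowed v. But F–A–C is foreign: the diatonic vii° on degree 7 is F#dim, whereas F comes from G minor. It is labeled bVII.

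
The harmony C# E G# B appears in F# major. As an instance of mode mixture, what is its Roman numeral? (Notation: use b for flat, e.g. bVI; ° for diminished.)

The root C# is the diatonic 5th degree of F# major; the borrowing shows in the chord quality. C#–E–G#–B is a minor-seventh chord — the form found in F# minor, not the diatonic V (C#). Borrowed into F# major it is written v7.

v7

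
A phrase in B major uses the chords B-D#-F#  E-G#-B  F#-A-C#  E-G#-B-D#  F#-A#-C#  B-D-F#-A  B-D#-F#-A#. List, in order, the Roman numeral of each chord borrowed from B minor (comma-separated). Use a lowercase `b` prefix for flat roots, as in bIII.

In B major the diatonic chords are B, C#m, D#m, E, F#, G#m, A#dim. B–D#–F# = B, E–G#–B = E, E–G#–B–D# = Emaj7, F#–A#–C# = F# and B–D#–F#–A# = Bmaj7 are all diatonic. F#–A–C# doesn't fit — on degree 5 B major would have F# (V). F#m is the degree-5 chord of B minor, so it is the borrowed v. B–D–F#–A is not: scale degree 1 in B major carries B (I). In B minor the chord on that degree is Bm7, so here it functions as i7, borrowed from the parallel minor.

v, i7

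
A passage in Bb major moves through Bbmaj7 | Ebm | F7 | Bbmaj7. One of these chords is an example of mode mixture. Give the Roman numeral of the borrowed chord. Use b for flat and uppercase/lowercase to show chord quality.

In Bb major the diatonic chords are Bb, Cm, Dm, Eb, F, Gm, Adim. Of the given chords, Bbmaj7 and F7 are diatonic. But Ebm (Eb–Gb–Bb) is foreign: the diatonic IV on degree 4 is Eb, whereas Ebm comes from Bb minor. It is labeled iv.

iv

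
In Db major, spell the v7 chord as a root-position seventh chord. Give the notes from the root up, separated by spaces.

Ab Cb Eb Gb

The root, Ab, is scale degree 5 — the same note in Db major and Db minor; only the chord quality changes. Building the minor-seventh chord from the parallel minor on Ab: Ab–Cb–Eb–Gb.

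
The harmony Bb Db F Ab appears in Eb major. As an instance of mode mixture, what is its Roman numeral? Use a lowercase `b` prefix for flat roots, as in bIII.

Bb is scale degree 5 in Eb major. Bb–Db–F–Ab is a minor-seventh chord — the form found in Eb minor, not the diatonic V (Bb). Borrowed into Eb major it is written v7.

v7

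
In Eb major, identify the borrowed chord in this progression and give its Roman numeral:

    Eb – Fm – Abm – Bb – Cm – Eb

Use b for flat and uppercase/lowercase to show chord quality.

In Eb major the diatonic chords are Eb, Fm, Gm, Ab, Bb, Cm, Ddim. Eb, Fm, Bb and Cm all belong to that set. But Abm (Ab–Cb–Eb) is foreign: the diatonic IV on degree 4 is Ab, whereas Abm comes from Eb minor. It is labeled iv.

iv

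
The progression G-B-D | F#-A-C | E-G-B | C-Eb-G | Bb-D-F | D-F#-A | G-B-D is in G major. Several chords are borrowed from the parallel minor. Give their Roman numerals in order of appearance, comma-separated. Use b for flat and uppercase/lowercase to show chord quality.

iv, bIII

In G major the diatonic chords are G, Am, Bm, C, D, Em, F#dim. Of the given chords, G–B–D = G, F#–A–C = F#dim, E–G–B = Em and D–F#–A = D are diatonic. But C–Eb–G is foreign: the diatonic IV on degree 4 is C, whereas Cm comes from G minor. It is labeled iv. Bb–D–F doesn't fit — on degree 3 G major would have Bm (iii). Bb is the degree-3 chord of G minor, so it is the borrowed bIII.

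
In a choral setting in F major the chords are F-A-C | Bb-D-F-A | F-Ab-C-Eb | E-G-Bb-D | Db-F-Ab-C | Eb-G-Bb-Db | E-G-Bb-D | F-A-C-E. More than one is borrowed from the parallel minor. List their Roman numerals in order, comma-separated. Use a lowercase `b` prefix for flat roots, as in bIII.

i7, bVImaj7, bVII7

In F major the diatonic chords are F, Gm, Am, Bb, C, Dm, Edim. F–A–C = F, Bb–D–F–A = Bbmaj7, E–G–Bb–D = Em7b5 and F–A–C–E = Fmaj7 all belong to that set. F–Ab–C–Eb is not: scale degree 1 in F major carries F (I). In F minor the chord on that degree is Fm7, so here it functions as i7, borrowed from the parallel minor. Db–F–Ab–C doesn't fit — on degree 6 F major would have Dm (vi). Dbmaj7 is the degree-6 chord of F minor, so it is the borrowed bVImaj7. Eb–G–Bb–Db is not: scale degree 7 in F major carries Edim (vii°). In F minor the chord on that degree is Eb7, so here it functions as bVII7, borrowed from the parallel minor.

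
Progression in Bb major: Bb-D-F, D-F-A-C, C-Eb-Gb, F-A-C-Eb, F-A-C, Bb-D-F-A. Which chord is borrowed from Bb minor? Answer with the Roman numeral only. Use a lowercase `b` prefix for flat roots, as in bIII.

Bb major has the diatonic set Bb, Cm, Dm, Eb, F, Gm, Adim. Bb–D–F = Bb, D–F–A–C = Dm7, F–A–C–Eb = F7, F–A–C = F and Bb–D–F–A = Bbmaj7 all belong to that set. C–Eb–Gb doesn't fit — on degree 2 Bb major would have Cm (ii). Cdim is the degree-2 chord of Bb minor, so it is the borrowed ii°.

ii°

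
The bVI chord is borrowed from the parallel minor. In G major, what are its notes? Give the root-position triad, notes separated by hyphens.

Eb-G-Bb

bVI is built on the lowered scale degree 6. In G major degree 6 is E; lowered it becomes Eb. Building the major chord from the parallel minor on Eb: Eb–G–Bb.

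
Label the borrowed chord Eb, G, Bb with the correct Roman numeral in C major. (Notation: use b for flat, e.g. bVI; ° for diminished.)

Eb is the lowered form of scale degree 3 in C major (the diatonic degree 3 is E). Eb–G–Bb is a major chord — the form found in C minor, not the diatonic iii (Em). Borrowed into C major it is written bIII.

bIII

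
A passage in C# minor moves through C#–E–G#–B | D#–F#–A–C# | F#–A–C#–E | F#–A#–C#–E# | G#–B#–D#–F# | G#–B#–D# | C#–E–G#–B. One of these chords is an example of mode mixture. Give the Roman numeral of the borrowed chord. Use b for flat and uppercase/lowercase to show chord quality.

IVmaj7

C# minor has the diatonic set C#m, D#dim, E, F#m, G#, A, B (with V from harmonic minor). C#–E–G#–B = C#m7, D#–F#–A–C# = D#m7b5, F#–A–C#–E = F#m7, G#–B#–D#–F# = G#7 and G#–B#–D# = G# all belong to that set. F#–A#–C#–E# is not: scale degree 4 in C# minor carries F#m (iv). In C# major the chord on that degree is F#maj7, so here it functions as IVmaj7, borrowed from the parallel major.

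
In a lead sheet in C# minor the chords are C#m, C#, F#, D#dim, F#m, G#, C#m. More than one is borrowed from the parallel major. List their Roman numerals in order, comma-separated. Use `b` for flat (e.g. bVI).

I, IV

The diatonic triads in C# minor (with V from harmonic minor) are C#m, D#dim, E, F#m, G#, A, B. C#m, D#dim, F#m and G# all belong to that set. C# (C#–E#–G#) doesn't fit — on degree 1 C# minor would have C#m (i). C# is the degree-1 chord of C# major, so it is the borrowed I. F# (F#–A#–C#) is not: scale degree 4 in C# minor carries F#m (iv). In C# major the chord on that degree is F#, so here it functions as IV, borrowed from the parallel major.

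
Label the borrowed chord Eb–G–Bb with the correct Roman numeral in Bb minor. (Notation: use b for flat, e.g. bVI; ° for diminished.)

IV

Eb is scale degree 4 in Bb minor. Diatonically Bb minor has Ebm (iv) on that degree; Eb–G–Bb is instead the major chord native to Bb major, so it takes the label IV.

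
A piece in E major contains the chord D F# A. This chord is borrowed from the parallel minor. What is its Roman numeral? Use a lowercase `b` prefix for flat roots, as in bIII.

bVII

The root D is the lowered 7th scale degree — diatonically E major has D# there. The diatonic chord on degree 7 would be D#dim (vii°), but D–F#–A is the major chord from E minor. As a borrowed chord it is labeled bVII.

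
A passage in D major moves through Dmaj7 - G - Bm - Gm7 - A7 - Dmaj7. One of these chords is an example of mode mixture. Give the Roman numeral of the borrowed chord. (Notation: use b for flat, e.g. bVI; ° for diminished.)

In D major the diatonic chords are D, Em, F#m, G, A, Bm, C#dim. Dmaj7, G, Bm and A7 are all diatonic. Gm7 (G–Bb–D–F) doesn't fit — on degree 4 D major would have G (IV). Gm7 is the degree-4 chord of D minor, so it is the borrowed iv7.

iv7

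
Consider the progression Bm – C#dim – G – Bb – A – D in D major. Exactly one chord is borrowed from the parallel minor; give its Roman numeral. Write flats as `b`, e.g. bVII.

The diatonic triads in D major are D, Em, F#m, G, A, Bm, C#dim. Bm, C#dim, G, A and D all belong to that set. Bb (Bb–D–F) doesn't fit — on degree 6 D major would have Bm (vi). Bb is the degree-6 chord of D minor, so it is the borrowed bVI.

bVI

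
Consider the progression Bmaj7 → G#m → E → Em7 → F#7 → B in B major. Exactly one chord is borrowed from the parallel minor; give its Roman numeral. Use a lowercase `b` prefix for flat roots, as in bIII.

The diatonic triads in B major are B, C#m, D#m, E, F#, G#m, A#dim. Bmaj7, G#m, E, F#7 and B are all diatonic. Em7 (E–G–B–D) doesn't fit — on degree 4 B major would have E (IV). Em7 is the degree-4 chord of B minor, so it is the borrowed iv7.

iv7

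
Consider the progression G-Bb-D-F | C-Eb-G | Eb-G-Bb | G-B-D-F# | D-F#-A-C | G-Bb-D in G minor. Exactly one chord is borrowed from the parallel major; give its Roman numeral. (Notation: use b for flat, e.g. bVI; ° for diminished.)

Imaj7

The diatonic triads in G minor (with V from harmonic minor) are Gm, Adim, Bb, Cm, D, Eb, F. G–Bb–D–F = Gm7, C–Eb–G = Cm, Eb–G–Bb = Eb, D–F#–A–C = D7 and G–Bb–D = Gm are all diatonic. G–B–D–F# doesn't fit — on degree 1 G minor would have Gm (i). Gmaj7 is the degree-1 chord of G major, so it is the borrowed Imaj7.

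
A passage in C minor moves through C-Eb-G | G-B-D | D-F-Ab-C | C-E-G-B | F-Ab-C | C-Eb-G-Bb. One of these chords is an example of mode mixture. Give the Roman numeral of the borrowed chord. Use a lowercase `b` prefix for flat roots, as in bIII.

Imaj7

C minor has the diatonic set Cm, Ddim, Eb, Fm, G, Ab, Bb (with V from harmonic minor). C–Eb–G = Cm, G–B–D = G, D–F–Ab–C = Dm7b5, F–Ab–C = Fm and C–Eb–G–Bb = Cm7 all belong to that set. But C–E–G–B is foreign: the diatonic i on degree 1 is Cm, whereas Cmaj7 comes from C major. It is labeled Imaj7.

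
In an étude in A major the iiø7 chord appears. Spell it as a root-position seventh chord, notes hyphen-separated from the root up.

B-D-F-A

The root, B, is scale degree 2 — the same note in A major and A minor; only the chord quality changes. In A minor the chord on B is B–D–F–A.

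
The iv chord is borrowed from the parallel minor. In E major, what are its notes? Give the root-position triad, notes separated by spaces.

A C E

iv is built on scale degree 4, which is A in both E major and its parallel. Stacking thirds in E minor on A gives A–C–E.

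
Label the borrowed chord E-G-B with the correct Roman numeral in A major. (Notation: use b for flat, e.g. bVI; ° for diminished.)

The root E is the diatonic 5th degree of A major; the borrowing shows in the chord quality. The diatonic chord on degree 5 would be E (V), but E–G–B is the minor chord from A minor. As a borrowed chord it is labeled v.

v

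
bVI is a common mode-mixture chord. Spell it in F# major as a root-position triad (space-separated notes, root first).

D F# A

The root of bVI is the lowered 6th degree: D# becomes D. In F# minor the chord on D is D–F#–A.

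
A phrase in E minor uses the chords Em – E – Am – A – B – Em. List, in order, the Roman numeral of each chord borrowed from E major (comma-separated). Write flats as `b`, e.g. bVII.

I, IV

The diatonic triads in E minor (with V from harmonic minor) are Em, F#dim, G, Am, B, C, D. Em, Am and B all belong to that set. E (E–G#–B) doesn't fit — on degree 1 E minor would have Em (i). E is the degree-1 chord of E major, so it is the borrowed I. A (A–C#–E) is not: scale degree 4 in E minor carries Am (iv). In E major the chord on that degree is A, so here it functions as IV, borrowed from the parallel major.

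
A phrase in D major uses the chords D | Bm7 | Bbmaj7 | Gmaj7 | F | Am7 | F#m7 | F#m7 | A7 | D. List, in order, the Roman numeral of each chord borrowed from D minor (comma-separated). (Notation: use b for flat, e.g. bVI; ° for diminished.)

bVImaj7, bIII, v7

In D major the diatonic chords are D, Em, F#m, G, A, Bm, C#dim. D, Bm7, Gmaj7, F#m7 and A7 all belong to that set. Bbmaj7 (Bb–D–F–A) doesn't fit — on degree 6 D major would have Bm (vi). Bbmaj7 is the degree-6 chord of D minor, so it is the borrowed bVImaj7. But F (F–A–C) is foreign: the diatonic iii on degree 3 is F#m, whereas F comes from D minor. It is labeled bIII. Am7 (A–C–E–G) is not: scale degree 5 in D major carries A (V). In D minor the chord on that degree is Am7, so here it functions as v7, borrowed from the parallel minor.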